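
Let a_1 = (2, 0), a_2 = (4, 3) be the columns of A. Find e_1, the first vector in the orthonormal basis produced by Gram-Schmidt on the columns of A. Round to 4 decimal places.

a_1 = (2, 0); ‖a_1‖ = 2.0000, so e_1 = (1.0000, 0.0000).

e_1 = (1.0000, 0.0000)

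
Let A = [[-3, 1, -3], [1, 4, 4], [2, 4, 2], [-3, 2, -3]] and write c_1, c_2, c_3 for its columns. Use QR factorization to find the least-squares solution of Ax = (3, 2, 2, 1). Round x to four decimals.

c_1 = (-3, 1, 2, -3); ‖c_1‖ = 4.7958, so e_1 = (-0.6255, 0.2085, 0.4170, -0.6255).
e_1·c_2 = (-0.6255)·1 + 0.2085·4 + 0.4170·4 + (-0.6255)·2 = 0.6255.
u_2 = c_2 − 0.6255·e_1 = (1.3913, 3.8696, 3.7391, 2.3913).
‖u_2‖ = 6.0505, so e_2 = (0.2299, 0.6395, 0.6180, 0.3952).
e_1·c_3 = (-0.6255)·(-3) + 0.2085·4 + 0.4170·2 + (-0.6255)·(-3) = 5.4214; e_2·c_3 = 0.2299·(-3) + 0.6395·4 + 0.6180·2 + 0.3952·(-3) = 1.9186.
u_3 = c_3 − 5.4214·e_1 − 1.9186·e_2 = (-0.0499, 1.6425, -1.4466, -0.3670).
‖u_3‖ = 2.2198, so e_3 = (-0.0225, 0.7399, -0.6517, -0.1653).
Qᵀb = (-1.2511, 3.6001, -0.0562).
Back-substitute: x_3 = -0.0562/2.2198 = -0.0253.
x_2 = (3.6001 − 1.9186·(-0.0253))/6.0505 = 0.6030.
x_1 = (-1.2511 − 0.6255·0.6030 − 5.4214·(-0.0253))/4.7958 = -0.3109.

x = (-0.3109, 0.6030, -0.0253)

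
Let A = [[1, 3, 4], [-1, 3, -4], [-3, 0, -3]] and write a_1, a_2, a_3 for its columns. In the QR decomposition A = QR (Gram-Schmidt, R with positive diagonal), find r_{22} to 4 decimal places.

r_{22} = 4.2426

a_1 = (1, -1, -3); ‖a_1‖ = 3.3166, so e_1 = (0.3015, -0.3015, -0.9045).
e_1·a_2 = 0.3015·3 + (-0.3015)·3 + (-0.9045)·0 = 0.0000.
u_2 = a_2 + 0.0000·e_1 = (3.0000, 3.0000, 0.0000).
r_{22} = ‖u_2‖ = 4.2426.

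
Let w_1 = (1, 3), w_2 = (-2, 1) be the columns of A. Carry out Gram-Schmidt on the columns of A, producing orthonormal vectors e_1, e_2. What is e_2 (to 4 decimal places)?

w_1 = (1, 3); ‖w_1‖ = 3.1623, so e_1 = (0.3162, 0.9487).
e_1·w_2 = 0.3162·(-2) + 0.9487·1 = 0.3162.
u_2 = w_2 − 0.3162·e_1 = (-2.1000, 0.7000).
‖u_2‖ = 2.2136, so e_2 = (-0.9487, 0.3162).

e_2 = (-0.9487, 0.3162)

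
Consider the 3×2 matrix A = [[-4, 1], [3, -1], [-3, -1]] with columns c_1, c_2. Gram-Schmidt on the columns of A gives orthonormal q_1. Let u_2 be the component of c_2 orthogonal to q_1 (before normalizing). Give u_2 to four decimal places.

q_1 = c_1/‖c_1‖ = (-4, 3, -3)/5.8310 = (-0.6860, 0.5145, -0.5145).
r_{12} = q_1·c_2 = -0.6860.
u_2 = c_2 + 0.6860·q_1 = (0.5294, -0.6471, -1.3529).

u_2 = (0.5294, -0.6471, -1.3529)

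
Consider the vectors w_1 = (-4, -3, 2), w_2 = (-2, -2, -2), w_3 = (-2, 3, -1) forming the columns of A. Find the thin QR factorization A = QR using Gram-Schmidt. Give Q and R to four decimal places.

w_1 = (-4, -3, 2); ‖w_1‖ = 5.3852, so q_1 = (-0.7428, -0.5571, 0.3714).
q_1·w_2 = (-0.7428)·(-2) + (-0.5571)·(-2) + 0.3714·(-2) = 1.8570.
u_2 = w_2 − 1.8570·q_1 = (-0.6207, -0.9655, -2.6897).
‖u_2‖ = 2.9243, so q_2 = (-0.2122, -0.3302, -0.9197).
q_1·w_3 = (-0.7428)·(-2) + (-0.5571)·3 + 0.3714·(-1) = -0.5571; q_2·w_3 = (-0.2122)·(-2) + (-0.3302)·3 + (-0.9197)·(-1) = 0.3537.
u_3 = w_3 + 0.5571·q_1 − 0.3537·q_2 = (-2.3387, 2.8065, -0.4677).
‖u_3‖ = 3.6830, so q_3 = (-0.6350, 0.7620, -0.1270).

Q = [[-0.7428, -0.2122, -0.6350], [-0.5571, -0.3302, 0.7620], [0.3714, -0.9197, -0.1270]], R = [[5.3852, 1.8570, -0.5571], [0.0000, 2.9243, 0.3537], [0.0000, 0.0000, 3.6830]]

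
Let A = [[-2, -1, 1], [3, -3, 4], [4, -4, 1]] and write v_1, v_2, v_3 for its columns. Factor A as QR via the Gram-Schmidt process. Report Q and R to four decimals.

q_1 = v_1/‖v_1‖ = (-2, 3, 4)/5.3852 = (-0.3714, 0.5571, 0.7428).
r_{12} = q_1·v_2 = -4.2710.
u_2 = v_2 + 4.2710·q_1 = (-2.5862, -0.6207, -0.8276).
‖u_2‖ = 2.7854, so q_2 = (-0.9285, -0.2228, -0.2971).
r_{13} = q_1·v_3 = 2.5997; r_{23} = q_2·v_3 = -2.1169.
u_3 = v_3 − 2.5997·q_1 + 2.1169·q_2 = (0.0000, 2.0800, -1.5600).
‖u_3‖ = 2.6000, so q_3 = (0.0000, 0.8000, -0.6000).

Q = [[-0.3714, -0.9285, 0.0000], [0.5571, -0.2228, 0.8000], [0.7428, -0.2971, -0.6000]], R = [[5.3852, -4.2710, 2.5997], [0.0000, 2.7854, -2.1169], [0.0000, 0.0000, 2.6000]]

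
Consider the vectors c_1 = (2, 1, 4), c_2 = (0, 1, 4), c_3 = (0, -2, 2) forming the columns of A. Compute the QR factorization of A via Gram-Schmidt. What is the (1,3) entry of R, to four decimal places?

r_{13} = 1.3093

c_1 = (2, 1, 4); ‖c_1‖ = 4.5826, so e_1 = (0.4364, 0.2182, 0.8729).
r_{13} = e_1·c_3 = 1.3093.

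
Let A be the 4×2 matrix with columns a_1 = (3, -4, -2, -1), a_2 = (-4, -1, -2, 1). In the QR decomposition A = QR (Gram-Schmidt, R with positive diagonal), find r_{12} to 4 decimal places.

r_{12} = -0.9129

q_1 = a_1/‖a_1‖ = (3, -4, -2, -1)/5.4772 = (0.5477, -0.7303, -0.3651, -0.1826).
r_{12} = q_1·a_2 = -0.9129.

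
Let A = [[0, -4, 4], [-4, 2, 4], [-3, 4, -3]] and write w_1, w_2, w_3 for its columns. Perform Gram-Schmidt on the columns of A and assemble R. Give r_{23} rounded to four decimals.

w_1 = (0, -4, -3); ‖w_1‖ = 5.0000, so e_1 = (0.0000, -0.8000, -0.6000).
e_1·w_2 = 0.0000·(-4) + (-0.8000)·2 + (-0.6000)·4 = -4.0000.
u_2 = w_2 + 4.0000·e_1 = (-4.0000, -1.2000, 1.6000).
‖u_2‖ = 4.4721, so e_2 = (-0.8944, -0.2683, 0.3578).
r_{23} = e_2·w_3 = -5.7243.

r_{23} = -5.7243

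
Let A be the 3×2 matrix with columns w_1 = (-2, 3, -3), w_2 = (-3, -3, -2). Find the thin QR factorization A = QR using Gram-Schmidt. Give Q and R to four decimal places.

Q = [[-0.4264, -0.5869], [0.6396, -0.7337], [-0.6396, -0.3424]], R = [[4.6904, 0.6396], [0.0000, 4.6466]]

w_1 = (-2, 3, -3); ‖w_1‖ = 4.6904, so e_1 = (-0.4264, 0.6396, -0.6396).
e_1·w_2 = (-0.4264)·(-3) + 0.6396·(-3) + (-0.6396)·(-2) = 0.6396.
u_2 = w_2 − 0.6396·e_1 = (-2.7273, -3.4091, -1.5909).
‖u_2‖ = 4.6466, so e_2 = (-0.5869, -0.7337, -0.3424).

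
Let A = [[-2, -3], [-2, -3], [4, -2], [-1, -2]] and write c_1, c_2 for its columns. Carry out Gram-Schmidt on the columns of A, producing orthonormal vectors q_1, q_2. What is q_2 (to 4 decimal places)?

q_2 = (-0.5085, -0.5085, -0.5973, -0.3551)

q_1 = c_1/‖c_1‖ = (-2, -2, 4, -1)/5.0000 = (-0.4000, -0.4000, 0.8000, -0.2000).
r_{12} = q_1·c_2 = 1.2000.
u_2 = c_2 − 1.2000·q_1 = (-2.5200, -2.5200, -2.9600, -1.7600).
‖u_2‖ = 4.9558, so q_2 = (-0.5085, -0.5085, -0.5973, -0.3551).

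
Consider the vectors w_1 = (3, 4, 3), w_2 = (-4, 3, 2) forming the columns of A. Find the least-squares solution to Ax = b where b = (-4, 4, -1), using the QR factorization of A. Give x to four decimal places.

x = (-0.1337, 0.9242)

w_1 = (3, 4, 3); ‖w_1‖ = 5.8310, so q_1 = (0.5145, 0.6860, 0.5145).
q_1·w_2 = 0.5145·(-4) + 0.6860·3 + 0.5145·2 = 1.0290.
u_2 = w_2 − 1.0290·q_1 = (-4.5294, 2.2941, 1.4706).
‖u_2‖ = 5.2859, so q_2 = (-0.8569, 0.4340, 0.2782).
Qᵀb = (0.1715, 4.8853).
Back-substitute: x_2 = 4.8853/5.2859 = 0.9242.
x_1 = (0.1715 − 1.0290·0.9242)/5.8310 = -0.1337.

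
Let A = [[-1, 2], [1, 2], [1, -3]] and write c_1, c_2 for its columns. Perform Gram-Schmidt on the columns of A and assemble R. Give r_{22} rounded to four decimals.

c_1 = (-1, 1, 1); ‖c_1‖ = 1.7321, so e_1 = (-0.5774, 0.5774, 0.5774).
e_1·c_2 = (-0.5774)·2 + 0.5774·2 + 0.5774·(-3) = -1.7321.
u_2 = c_2 + 1.7321·e_1 = (1.0000, 3.0000, -2.0000).
r_{22} = ‖u_2‖ = 3.7417.

r_{22} = 3.7417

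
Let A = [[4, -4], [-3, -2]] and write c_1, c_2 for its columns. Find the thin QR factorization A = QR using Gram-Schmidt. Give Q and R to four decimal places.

Q = [[0.8000, -0.6000], [-0.6000, -0.8000]], R = [[5.0000, -2.0000], [0.0000, 4.0000]]

c_1 = (4, -3); ‖c_1‖ = 5.0000, so e_1 = (0.8000, -0.6000).
e_1·c_2 = 0.8000·(-4) + (-0.6000)·(-2) = -2.0000.
u_2 = c_2 + 2.0000·e_1 = (-2.4000, -3.2000).
‖u_2‖ = 4.0000, so e_2 = (-0.6000, -0.8000).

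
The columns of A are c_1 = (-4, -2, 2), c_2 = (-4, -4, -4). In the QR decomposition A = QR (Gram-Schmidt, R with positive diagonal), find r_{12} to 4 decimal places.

c_1 = (-4, -2, 2); ‖c_1‖ = 4.8990, so q_1 = (-0.8165, -0.4082, 0.4082).
r_{12} = q_1·c_2 = 3.2660.

r_{12} = 3.2660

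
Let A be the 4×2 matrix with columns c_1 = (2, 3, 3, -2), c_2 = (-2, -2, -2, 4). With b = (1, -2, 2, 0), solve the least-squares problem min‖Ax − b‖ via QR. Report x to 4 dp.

x = (0.0526, -0.0263)

c_1 = (2, 3, 3, -2); ‖c_1‖ = 5.0990, so e_1 = (0.3922, 0.5883, 0.5883, -0.3922).
e_1·c_2 = 0.3922·(-2) + 0.5883·(-2) + 0.5883·(-2) + (-0.3922)·4 = -4.7068.
u_2 = c_2 + 4.7068·e_1 = (-0.1538, 0.7692, 0.7692, 2.1538).
‖u_2‖ = 2.4179, so e_2 = (-0.0636, 0.3181, 0.3181, 0.8908).
Qᵀb = (0.3922, -0.0636).
Back-substitute: x_2 = -0.0636/2.4179 = -0.0263.
x_1 = (0.3922 + 4.7068·(-0.0263))/5.0990 = 0.0526.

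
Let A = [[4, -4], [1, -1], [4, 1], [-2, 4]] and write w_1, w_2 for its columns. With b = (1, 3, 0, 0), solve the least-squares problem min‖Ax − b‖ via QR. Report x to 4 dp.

x = (0.1114, -0.1371)

w_1 = (4, 1, 4, -2); ‖w_1‖ = 6.0828, so q_1 = (0.6576, 0.1644, 0.6576, -0.3288).
q_1·w_2 = 0.6576·(-4) + 0.1644·(-1) + 0.6576·1 + (-0.3288)·4 = -3.4524.
u_2 = w_2 + 3.4524·q_1 = (-1.7297, -0.4324, 3.2703, 2.8649).
‖u_2‖ = 4.6991, so q_2 = (-0.3681, -0.0920, 0.6959, 0.6097).
Qᵀb = (1.1508, -0.6442).
Back-substitute: x_2 = -0.6442/4.6991 = -0.1371.
x_1 = (1.1508 + 3.4524·(-0.1371))/6.0828 = 0.1114.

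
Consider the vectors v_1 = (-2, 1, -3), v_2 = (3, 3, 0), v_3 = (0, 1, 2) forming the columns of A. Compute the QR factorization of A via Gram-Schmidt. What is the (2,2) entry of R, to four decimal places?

r_{22} = 4.1662

v_1 = (-2, 1, -3); ‖v_1‖ = 3.7417, so e_1 = (-0.5345, 0.2673, -0.8018).
e_1·v_2 = (-0.5345)·3 + 0.2673·3 + (-0.8018)·0 = -0.8018.
u_2 = v_2 + 0.8018·e_1 = (2.5714, 3.2143, -0.6429).
r_{22} = ‖u_2‖ = 4.1662.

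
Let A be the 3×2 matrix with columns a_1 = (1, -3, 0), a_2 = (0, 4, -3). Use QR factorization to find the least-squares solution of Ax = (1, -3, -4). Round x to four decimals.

a_1 = (1, -3, 0); ‖a_1‖ = 3.1623, so q_1 = (0.3162, -0.9487, 0.0000).
q_1·a_2 = 0.3162·0 + (-0.9487)·4 + 0.0000·(-3) = -3.7947.
u_2 = a_2 + 3.7947·q_1 = (1.2000, 0.4000, -3.0000).
‖u_2‖ = 3.2558, so q_2 = (0.3686, 0.1229, -0.9214).
Qᵀb = (3.1623, 3.6858).
Back-substitute: x_2 = 3.6858/3.2558 = 1.1321.
x_1 = (3.1623 + 3.7947·1.1321)/3.1623 = 2.3585.

x = (2.3585, 1.1321)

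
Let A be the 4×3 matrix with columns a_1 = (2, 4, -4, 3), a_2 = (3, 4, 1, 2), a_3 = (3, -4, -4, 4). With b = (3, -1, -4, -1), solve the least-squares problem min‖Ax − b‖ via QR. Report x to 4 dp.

a_1 = (2, 4, -4, 3); ‖a_1‖ = 6.7082, so q_1 = (0.2981, 0.5963, -0.5963, 0.4472).
q_1·a_2 = 0.2981·3 + 0.5963·4 + (-0.5963)·1 + 0.4472·2 = 3.5777.
u_2 = a_2 − 3.5777·q_1 = (1.9333, 1.8667, 3.1333, 0.4000).
‖u_2‖ = 4.1473, so q_2 = (0.4662, 0.4501, 0.7555, 0.0964).
q_1·a_3 = 0.2981·3 + 0.5963·(-4) + (-0.5963)·(-4) + 0.4472·4 = 2.6833; q_2·a_3 = 0.4662·3 + 0.4501·(-4) + 0.7555·(-4) + 0.0964·4 = -3.0381.
u_3 = a_3 − 2.6833·q_1 + 3.0381·q_2 = (3.6163, -4.2326, -0.1047, 3.0930).
‖u_3‖ = 6.3694, so q_3 = (0.5678, -0.6645, -0.0164, 0.4856).
Qᵀb = (2.2361, -2.1701, 1.9479).
Back-substitute: x_3 = 1.9479/6.3694 = 0.3058.
x_2 = (-2.1701 + 3.0381·0.3058)/4.1473 = -0.2992.
x_1 = (2.2361 − 3.5777·(-0.2992) − 2.6833·0.3058)/6.7082 = 0.3706.

x = (0.3706, -0.2992, 0.3058)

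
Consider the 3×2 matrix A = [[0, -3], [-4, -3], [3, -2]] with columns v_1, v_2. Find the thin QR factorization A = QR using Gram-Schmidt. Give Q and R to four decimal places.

Q = [[0.0000, -0.6616], [-0.8000, -0.4499], [0.6000, -0.5999]], R = [[5.0000, 1.2000], [0.0000, 4.5343]]

v_1 = (0, -4, 3); ‖v_1‖ = 5.0000, so e_1 = (0.0000, -0.8000, 0.6000).
e_1·v_2 = 0.0000·(-3) + (-0.8000)·(-3) + 0.6000·(-2) = 1.2000.
u_2 = v_2 − 1.2000·e_1 = (-3.0000, -2.0400, -2.7200).
‖u_2‖ = 4.5343, so e_2 = (-0.6616, -0.4499, -0.5999).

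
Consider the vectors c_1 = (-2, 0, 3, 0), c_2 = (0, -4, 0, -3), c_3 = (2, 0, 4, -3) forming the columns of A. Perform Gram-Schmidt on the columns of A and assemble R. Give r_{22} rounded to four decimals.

c_1 = (-2, 0, 3, 0); ‖c_1‖ = 3.6056, so q_1 = (-0.5547, 0.0000, 0.8321, 0.0000).
q_1·c_2 = (-0.5547)·0 + 0.0000·(-4) + 0.8321·0 + 0.0000·(-3) = 0.0000.
u_2 = c_2 + 0.0000·q_1 = (0.0000, -4.0000, 0.0000, -3.0000).
r_{22} = ‖u_2‖ = 5.0000.

r_{22} = 5.0000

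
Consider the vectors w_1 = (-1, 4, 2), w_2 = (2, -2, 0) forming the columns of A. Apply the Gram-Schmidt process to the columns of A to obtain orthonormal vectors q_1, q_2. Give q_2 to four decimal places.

q_1 = w_1/‖w_1‖ = (-1, 4, 2)/4.5826 = (-0.2182, 0.8729, 0.4364).
r_{12} = q_1·w_2 = -2.1822.
u_2 = w_2 + 2.1822·q_1 = (1.5238, -0.0952, 0.9524).
‖u_2‖ = 1.7995, so q_2 = (0.8468, -0.0529, 0.5293).

q_2 = (0.8468, -0.0529, 0.5293)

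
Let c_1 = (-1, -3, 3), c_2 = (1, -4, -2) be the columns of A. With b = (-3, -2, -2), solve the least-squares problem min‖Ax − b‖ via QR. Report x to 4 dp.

c_1 = (-1, -3, 3); ‖c_1‖ = 4.3589, so q_1 = (-0.2294, -0.6882, 0.6882).
q_1·c_2 = (-0.2294)·1 + (-0.6882)·(-4) + 0.6882·(-2) = 1.1471.
u_2 = c_2 − 1.1471·q_1 = (1.2632, -3.2105, -2.7895).
‖u_2‖ = 4.4367, so q_2 = (0.2847, -0.7236, -0.6287).
Qᵀb = (0.6882, 1.8506).
Back-substitute: x_2 = 1.8506/4.4367 = 0.4171.
x_1 = (0.6882 − 1.1471·0.4171)/4.3589 = 0.0481.

x = (0.0481, 0.4171)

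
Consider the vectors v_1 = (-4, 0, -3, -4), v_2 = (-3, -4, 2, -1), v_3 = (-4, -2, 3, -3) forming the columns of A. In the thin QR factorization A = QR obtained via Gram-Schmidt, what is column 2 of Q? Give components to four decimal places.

q_2 = (-0.3856, -0.7619, 0.5203, -0.0046)

q_1 = v_1/‖v_1‖ = (-4, 0, -3, -4)/6.4031 = (-0.6247, 0.0000, -0.4685, -0.6247).
r_{12} = q_1·v_2 = 1.5617.
u_2 = v_2 − 1.5617·q_1 = (-2.0244, -4.0000, 2.7317, -0.0244).
‖u_2‖ = 5.2499, so q_2 = (-0.3856, -0.7619, 0.5203, -0.0046).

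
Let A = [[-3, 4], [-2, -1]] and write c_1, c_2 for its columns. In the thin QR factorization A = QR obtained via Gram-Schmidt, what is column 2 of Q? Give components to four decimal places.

e_2 = (0.5547, -0.8321)

c_1 = (-3, -2); ‖c_1‖ = 3.6056, so e_1 = (-0.8321, -0.5547).
e_1·c_2 = (-0.8321)·4 + (-0.5547)·(-1) = -2.7735.
u_2 = c_2 + 2.7735·e_1 = (1.6923, -2.5385).
‖u_2‖ = 3.0509, so e_2 = (0.5547, -0.8321).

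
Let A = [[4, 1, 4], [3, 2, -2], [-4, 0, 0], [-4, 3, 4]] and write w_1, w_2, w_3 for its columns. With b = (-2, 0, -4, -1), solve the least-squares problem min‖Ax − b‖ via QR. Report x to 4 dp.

e_1 = w_1/‖w_1‖ = (4, 3, -4, -4)/7.5498 = (0.5298, 0.3974, -0.5298, -0.5298).
r_{12} = e_1·w_2 = -0.2649.
u_2 = w_2 + 0.2649·e_1 = (1.1404, 2.1053, -0.1404, 2.8596).
‖u_2‖ = 3.7323, so e_2 = (0.3055, 0.5641, -0.0376, 0.7662).
r_{13} = e_1·w_3 = -0.7947; r_{23} = e_2·w_3 = 3.1588.
u_3 = w_3 + 0.7947·e_1 − 3.1588·e_2 = (3.4559, -3.4660, -0.3023, 1.1587).
‖u_3‖ = 5.0389, so e_3 = (0.6858, -0.6878, -0.0600, 0.2299).
Qᵀb = (1.5894, -1.2269, -1.3617).
Back-substitute: x_3 = -1.3617/5.0389 = -0.2702.
x_2 = (-1.2269 − 3.1588·(-0.2702))/3.7323 = -0.1000.
x_1 = (1.5894 + 0.2649·(-0.1000) + 0.7947·(-0.2702))/7.5498 = 0.1786.

x = (0.1786, -0.1000, -0.2702)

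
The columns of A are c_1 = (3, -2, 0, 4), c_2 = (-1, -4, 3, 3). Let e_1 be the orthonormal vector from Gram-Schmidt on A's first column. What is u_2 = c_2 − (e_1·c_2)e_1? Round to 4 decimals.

u_2 = (-2.7586, -2.8276, 3.0000, 0.6552)

e_1 = c_1/‖c_1‖ = (3, -2, 0, 4)/5.3852 = (0.5571, -0.3714, 0.0000, 0.7428).
r_{12} = e_1·c_2 = 3.1568.
u_2 = c_2 − 3.1568·e_1 = (-2.7586, -2.8276, 3.0000, 0.6552).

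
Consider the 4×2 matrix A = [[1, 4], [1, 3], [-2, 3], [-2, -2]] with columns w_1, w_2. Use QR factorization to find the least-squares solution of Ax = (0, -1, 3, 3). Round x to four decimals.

w_1 = (1, 1, -2, -2); ‖w_1‖ = 3.1623, so q_1 = (0.3162, 0.3162, -0.6325, -0.6325).
q_1·w_2 = 0.3162·4 + 0.3162·3 + (-0.6325)·3 + (-0.6325)·(-2) = 1.5811.
u_2 = w_2 − 1.5811·q_1 = (3.5000, 2.5000, 4.0000, -1.0000).
‖u_2‖ = 5.9582, so q_2 = (0.5874, 0.4196, 0.6713, -0.1678).
Qᵀb = (-4.1110, 1.0909).
Back-substitute: x_2 = 1.0909/5.9582 = 0.1831.
x_1 = (-4.1110 − 1.5811·0.1831)/3.1623 = -1.3915.

x = (-1.3915, 0.1831)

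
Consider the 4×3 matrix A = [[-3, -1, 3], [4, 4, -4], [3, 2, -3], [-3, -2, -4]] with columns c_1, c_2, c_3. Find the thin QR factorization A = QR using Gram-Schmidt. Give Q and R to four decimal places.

Q = [[-0.4575, 0.7141, 0.3177], [0.6100, 0.6856, -0.2383], [0.4575, -0.1000, -0.2482], [-0.4575, 0.1000, -0.8836]], R = [[6.5574, 4.7275, -3.3550], [0.0000, 1.6282, -0.6999], [0.0000, 0.0000, 6.1850]]

q_1 = c_1/‖c_1‖ = (-3, 4, 3, -3)/6.5574 = (-0.4575, 0.6100, 0.4575, -0.4575).
r_{12} = q_1·c_2 = 4.7275.
u_2 = c_2 − 4.7275·q_1 = (1.1628, 1.1163, -0.1628, 0.1628).
‖u_2‖ = 1.6282, so q_2 = (0.7141, 0.6856, -0.1000, 0.1000).
r_{13} = q_1·c_3 = -3.3550; r_{23} = q_2·c_3 = -0.6999.
u_3 = c_3 + 3.3550·q_1 + 0.6999·q_2 = (1.9649, -1.4737, -1.5351, -5.4649).
‖u_3‖ = 6.1850, so q_3 = (0.3177, -0.2383, -0.2482, -0.8836).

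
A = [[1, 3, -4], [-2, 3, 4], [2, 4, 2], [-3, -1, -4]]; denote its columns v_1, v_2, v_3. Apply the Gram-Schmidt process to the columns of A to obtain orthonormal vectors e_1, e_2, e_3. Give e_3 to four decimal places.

e_3 = (-0.7310, 0.4600, 0.0787, -0.4979)

v_1 = (1, -2, 2, -3); ‖v_1‖ = 4.2426, so e_1 = (0.2357, -0.4714, 0.4714, -0.7071).
e_1·v_2 = 0.2357·3 + (-0.4714)·3 + 0.4714·4 + (-0.7071)·(-1) = 1.8856.
u_2 = v_2 − 1.8856·e_1 = (2.5556, 3.8889, 3.1111, 0.3333).
‖u_2‖ = 5.6075, so e_2 = (0.4557, 0.6935, 0.5548, 0.0594).
e_1·v_3 = 0.2357·(-4) + (-0.4714)·4 + 0.4714·2 + (-0.7071)·(-4) = 0.9428; e_2·v_3 = 0.4557·(-4) + 0.6935·4 + 0.5548·2 + 0.0594·(-4) = 1.8229.
u_3 = v_3 − 0.9428·e_1 − 1.8229·e_2 = (-5.0530, 3.1802, 0.5442, -3.4417).
‖u_3‖ = 6.9129, so e_3 = (-0.7310, 0.4600, 0.0787, -0.4979).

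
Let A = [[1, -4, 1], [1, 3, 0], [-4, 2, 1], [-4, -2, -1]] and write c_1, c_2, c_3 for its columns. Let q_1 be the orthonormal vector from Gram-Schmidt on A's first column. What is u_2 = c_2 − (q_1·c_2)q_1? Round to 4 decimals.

c_1 = (1, 1, -4, -4); ‖c_1‖ = 5.8310, so q_1 = (0.1715, 0.1715, -0.6860, -0.6860).
q_1·c_2 = 0.1715·(-4) + 0.1715·3 + (-0.6860)·2 + (-0.6860)·(-2) = -0.1715.
u_2 = c_2 + 0.1715·q_1 = (-3.9706, 3.0294, 1.8824, -2.1176).

u_2 = (-3.9706, 3.0294, 1.8824, -2.1176)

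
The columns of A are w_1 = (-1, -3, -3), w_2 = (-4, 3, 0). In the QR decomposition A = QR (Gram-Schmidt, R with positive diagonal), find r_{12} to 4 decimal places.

q_1 = w_1/‖w_1‖ = (-1, -3, -3)/4.3589 = (-0.2294, -0.6882, -0.6882).
r_{12} = q_1·w_2 = -1.1471.

r_{12} = -1.1471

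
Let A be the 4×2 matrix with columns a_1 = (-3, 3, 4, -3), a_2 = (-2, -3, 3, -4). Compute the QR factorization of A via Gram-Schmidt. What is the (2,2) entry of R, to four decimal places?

r_{22} = 5.2673

a_1 = (-3, 3, 4, -3); ‖a_1‖ = 6.5574, so q_1 = (-0.4575, 0.4575, 0.6100, -0.4575).
q_1·a_2 = (-0.4575)·(-2) + 0.4575·(-3) + 0.6100·3 + (-0.4575)·(-4) = 3.2025.
u_2 = a_2 − 3.2025·q_1 = (-0.5349, -4.4651, 1.0465, -2.5349).
r_{22} = ‖u_2‖ = 5.2673.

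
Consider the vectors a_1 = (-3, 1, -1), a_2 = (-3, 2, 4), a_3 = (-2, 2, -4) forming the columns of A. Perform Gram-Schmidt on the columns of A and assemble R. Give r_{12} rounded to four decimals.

a_1 = (-3, 1, -1); ‖a_1‖ = 3.3166, so e_1 = (-0.9045, 0.3015, -0.3015).
r_{12} = e_1·a_2 = 2.1106.

r_{12} = 2.1106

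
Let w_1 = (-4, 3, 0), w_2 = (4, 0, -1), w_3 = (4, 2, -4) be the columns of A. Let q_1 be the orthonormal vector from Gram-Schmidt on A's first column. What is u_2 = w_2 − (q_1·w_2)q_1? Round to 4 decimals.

q_1 = w_1/‖w_1‖ = (-4, 3, 0)/5.0000 = (-0.8000, 0.6000, 0.0000).
r_{12} = q_1·w_2 = -3.2000.
u_2 = w_2 + 3.2000·q_1 = (1.4400, 1.9200, -1.0000).

u_2 = (1.4400, 1.9200, -1.0000)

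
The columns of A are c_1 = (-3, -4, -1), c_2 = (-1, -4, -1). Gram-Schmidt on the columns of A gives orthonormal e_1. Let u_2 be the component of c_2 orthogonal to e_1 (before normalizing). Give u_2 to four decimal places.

u_2 = (1.3077, -0.9231, -0.2308)

e_1 = c_1/‖c_1‖ = (-3, -4, -1)/5.0990 = (-0.5883, -0.7845, -0.1961).
r_{12} = e_1·c_2 = 3.9223.
u_2 = c_2 − 3.9223·e_1 = (1.3077, -0.9231, -0.2308).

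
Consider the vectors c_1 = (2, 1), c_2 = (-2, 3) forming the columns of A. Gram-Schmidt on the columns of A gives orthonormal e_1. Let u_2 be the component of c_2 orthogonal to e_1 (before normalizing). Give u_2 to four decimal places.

u_2 = (-1.6000, 3.2000)

c_1 = (2, 1); ‖c_1‖ = 2.2361, so e_1 = (0.8944, 0.4472).
e_1·c_2 = 0.8944·(-2) + 0.4472·3 = -0.4472.
u_2 = c_2 + 0.4472·e_1 = (-1.6000, 3.2000).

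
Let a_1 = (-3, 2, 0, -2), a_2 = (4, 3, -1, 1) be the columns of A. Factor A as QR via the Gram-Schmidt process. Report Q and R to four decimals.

a_1 = (-3, 2, 0, -2); ‖a_1‖ = 4.1231, so e_1 = (-0.7276, 0.4851, 0.0000, -0.4851).
e_1·a_2 = (-0.7276)·4 + 0.4851·3 + 0.0000·(-1) + (-0.4851)·1 = -1.9403.
u_2 = a_2 + 1.9403·e_1 = (2.5882, 3.9412, -1.0000, 0.0588).
‖u_2‖ = 4.8203, so e_2 = (0.5369, 0.8176, -0.2075, 0.0122).

Q = [[-0.7276, 0.5369], [0.4851, 0.8176], [0.0000, -0.2075], [-0.4851, 0.0122]], R = [[4.1231, -1.9403], [0.0000, 4.8203]]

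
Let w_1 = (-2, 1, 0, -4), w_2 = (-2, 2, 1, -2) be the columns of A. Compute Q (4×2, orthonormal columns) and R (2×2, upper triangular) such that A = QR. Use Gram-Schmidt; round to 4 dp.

Q = [[-0.4364, -0.3482], [0.2182, 0.6963], [0.0000, 0.5222], [-0.8729, 0.3482]], R = [[4.5826, 3.0551], [0.0000, 1.9149]]

w_1 = (-2, 1, 0, -4); ‖w_1‖ = 4.5826, so e_1 = (-0.4364, 0.2182, 0.0000, -0.8729).
e_1·w_2 = (-0.4364)·(-2) + 0.2182·2 + 0.0000·1 + (-0.8729)·(-2) = 3.0551.
u_2 = w_2 − 3.0551·e_1 = (-0.6667, 1.3333, 1.0000, 0.6667).
‖u_2‖ = 1.9149, so e_2 = (-0.3482, 0.6963, 0.5222, 0.3482).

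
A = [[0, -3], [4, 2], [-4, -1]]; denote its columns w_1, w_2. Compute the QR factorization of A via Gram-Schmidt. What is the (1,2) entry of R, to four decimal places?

e_1 = w_1/‖w_1‖ = (0, 4, -4)/5.6569 = (0.0000, 0.7071, -0.7071).
r_{12} = e_1·w_2 = 2.1213.

r_{12} = 2.1213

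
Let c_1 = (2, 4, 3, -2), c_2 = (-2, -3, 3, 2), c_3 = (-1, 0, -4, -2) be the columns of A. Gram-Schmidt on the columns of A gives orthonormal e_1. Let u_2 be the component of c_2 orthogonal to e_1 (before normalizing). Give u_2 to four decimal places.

e_1 = c_1/‖c_1‖ = (2, 4, 3, -2)/5.7446 = (0.3482, 0.6963, 0.5222, -0.3482).
r_{12} = e_1·c_2 = -1.9149.
u_2 = c_2 + 1.9149·e_1 = (-1.3333, -1.6667, 4.0000, 1.3333).

u_2 = (-1.3333, -1.6667, 4.0000, 1.3333)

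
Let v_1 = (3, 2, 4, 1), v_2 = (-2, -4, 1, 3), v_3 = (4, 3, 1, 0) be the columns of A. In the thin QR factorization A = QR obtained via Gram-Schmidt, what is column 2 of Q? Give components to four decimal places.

e_1 = v_1/‖v_1‖ = (3, 2, 4, 1)/5.4772 = (0.5477, 0.3651, 0.7303, 0.1826).
r_{12} = e_1·v_2 = -1.2780.
u_2 = v_2 + 1.2780·e_1 = (-1.3000, -3.5333, 1.9333, 3.2333).
‖u_2‖ = 5.3260, so e_2 = (-0.2441, -0.6634, 0.3630, 0.6071).

e_2 = (-0.2441, -0.6634, 0.3630, 0.6071)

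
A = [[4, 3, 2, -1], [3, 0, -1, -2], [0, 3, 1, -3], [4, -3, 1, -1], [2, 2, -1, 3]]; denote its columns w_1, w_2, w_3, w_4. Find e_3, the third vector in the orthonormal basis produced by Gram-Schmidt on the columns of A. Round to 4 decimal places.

e_3 = (0.4248, -0.5621, 0.2618, 0.2924, -0.5913)

e_1 = w_1/‖w_1‖ = (4, 3, 0, 4, 2)/6.7082 = (0.5963, 0.4472, 0.0000, 0.5963, 0.2981).
r_{12} = e_1·w_2 = 0.5963.
u_2 = w_2 − 0.5963·e_1 = (2.6444, -0.2667, 3.0000, -3.3556, 1.8222).
‖u_2‖ = 5.5357, so e_2 = (0.4777, -0.0482, 0.5419, -0.6062, 0.3292).
r_{13} = e_1·w_3 = 1.0435; r_{23} = e_2·w_3 = 0.6102.
u_3 = w_3 − 1.0435·e_1 − 0.6102·e_2 = (1.0863, -1.4373, 0.6693, 0.7476, -1.5120).
‖u_3‖ = 2.5571, so e_3 = (0.4248, -0.5621, 0.2618, 0.2924, -0.5913).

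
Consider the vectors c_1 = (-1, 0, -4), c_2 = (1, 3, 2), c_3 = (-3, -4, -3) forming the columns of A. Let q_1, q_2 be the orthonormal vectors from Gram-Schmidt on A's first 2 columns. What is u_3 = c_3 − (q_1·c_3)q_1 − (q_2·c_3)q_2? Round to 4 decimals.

u_3 = (-1.4522, 0.2420, 0.3631)

c_1 = (-1, 0, -4); ‖c_1‖ = 4.1231, so q_1 = (-0.2425, 0.0000, -0.9701).
q_1·c_2 = (-0.2425)·1 + 0.0000·3 + (-0.9701)·2 = -2.1828.
u_2 = c_2 + 2.1828·q_1 = (0.4706, 3.0000, -0.1176).
‖u_2‖ = 3.0390, so q_2 = (0.1549, 0.9872, -0.0387).
q_1·c_3 = (-0.2425)·(-3) + 0.0000·(-4) + (-0.9701)·(-3) = 3.6380; q_2·c_3 = 0.1549·(-3) + 0.9872·(-4) + (-0.0387)·(-3) = -4.2971.
u_3 = c_3 − 3.6380·q_1 + 4.2971·q_2 = (-1.4522, 0.2420, 0.3631).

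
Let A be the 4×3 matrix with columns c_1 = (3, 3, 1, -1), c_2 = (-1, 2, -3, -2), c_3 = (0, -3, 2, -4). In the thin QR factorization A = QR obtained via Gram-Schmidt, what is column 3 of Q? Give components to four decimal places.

c_1 = (3, 3, 1, -1); ‖c_1‖ = 4.4721, so q_1 = (0.6708, 0.6708, 0.2236, -0.2236).
q_1·c_2 = 0.6708·(-1) + 0.6708·2 + 0.2236·(-3) + (-0.2236)·(-2) = 0.4472.
u_2 = c_2 − 0.4472·q_1 = (-1.3000, 1.7000, -3.1000, -1.9000).
‖u_2‖ = 4.2190, so q_2 = (-0.3081, 0.4029, -0.7348, -0.4503).
q_1·c_3 = 0.6708·0 + 0.6708·(-3) + 0.2236·2 + (-0.2236)·(-4) = -0.6708; q_2·c_3 = (-0.3081)·0 + 0.4029·(-3) + (-0.7348)·2 + (-0.4503)·(-4) = -0.8770.
u_3 = c_3 + 0.6708·q_1 + 0.8770·q_2 = (0.1798, -2.1966, 1.5056, -4.5449).
‖u_3‖ = 5.2708, so q_3 = (0.0341, -0.4168, 0.2857, -0.8623).

q_3 = (0.0341, -0.4168, 0.2857, -0.8623)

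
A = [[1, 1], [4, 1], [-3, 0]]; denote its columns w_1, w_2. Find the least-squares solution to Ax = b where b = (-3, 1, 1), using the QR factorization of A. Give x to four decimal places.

x = (0.2222, -1.5556)

e_1 = w_1/‖w_1‖ = (1, 4, -3)/5.0990 = (0.1961, 0.7845, -0.5883).
r_{12} = e_1·w_2 = 0.9806.
u_2 = w_2 − 0.9806·e_1 = (0.8077, 0.2308, 0.5769).
‖u_2‖ = 1.0190, so e_2 = (0.7926, 0.2265, 0.5661).
Qᵀb = (-0.3922, -1.5852).
Back-substitute: x_2 = -1.5852/1.0190 = -1.5556.
x_1 = (-0.3922 − 0.9806·(-1.5556))/5.0990 = 0.2222.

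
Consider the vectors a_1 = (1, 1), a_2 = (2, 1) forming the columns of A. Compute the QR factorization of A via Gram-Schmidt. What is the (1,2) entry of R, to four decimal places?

a_1 = (1, 1); ‖a_1‖ = 1.4142, so e_1 = (0.7071, 0.7071).
r_{12} = e_1·a_2 = 2.1213.

r_{12} = 2.1213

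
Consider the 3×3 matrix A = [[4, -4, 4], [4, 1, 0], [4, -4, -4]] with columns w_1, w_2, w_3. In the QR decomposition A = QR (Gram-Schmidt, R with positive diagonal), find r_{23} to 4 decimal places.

w_1 = (4, 4, 4); ‖w_1‖ = 6.9282, so e_1 = (0.5774, 0.5774, 0.5774).
e_1·w_2 = 0.5774·(-4) + 0.5774·1 + 0.5774·(-4) = -4.0415.
u_2 = w_2 + 4.0415·e_1 = (-1.6667, 3.3333, -1.6667).
‖u_2‖ = 4.0825, so e_2 = (-0.4082, 0.8165, -0.4082).
r_{23} = e_2·w_3 = 0.0000.

r_{23} = 0.0000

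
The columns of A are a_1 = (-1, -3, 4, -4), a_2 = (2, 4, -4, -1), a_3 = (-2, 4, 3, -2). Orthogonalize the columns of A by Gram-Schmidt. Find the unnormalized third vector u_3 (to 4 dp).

a_1 = (-1, -3, 4, -4); ‖a_1‖ = 6.4807, so q_1 = (-0.1543, -0.4629, 0.6172, -0.6172).
q_1·a_2 = (-0.1543)·2 + (-0.4629)·4 + 0.6172·(-4) + (-0.6172)·(-1) = -4.0119.
u_2 = a_2 + 4.0119·q_1 = (1.3810, 2.1429, -1.5238, -3.4762).
‖u_2‖ = 4.5722, so q_2 = (0.3020, 0.4687, -0.3333, -0.7603).
q_1·a_3 = (-0.1543)·(-2) + (-0.4629)·4 + 0.6172·3 + (-0.6172)·(-2) = 1.5430; q_2·a_3 = 0.3020·(-2) + 0.4687·4 + (-0.3333)·3 + (-0.7603)·(-2) = 1.7914.
u_3 = a_3 − 1.5430·q_1 − 1.7914·q_2 = (-2.3030, 3.8747, 2.6446, 0.3144).

u_3 = (-2.3030, 3.8747, 2.6446, 0.3144)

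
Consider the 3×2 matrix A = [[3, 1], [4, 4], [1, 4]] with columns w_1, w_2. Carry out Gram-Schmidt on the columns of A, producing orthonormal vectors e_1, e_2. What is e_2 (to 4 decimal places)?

e_1 = w_1/‖w_1‖ = (3, 4, 1)/5.0990 = (0.5883, 0.7845, 0.1961).
r_{12} = e_1·w_2 = 4.5107.
u_2 = w_2 − 4.5107·e_1 = (-1.6538, 0.4615, 3.1154).
‖u_2‖ = 3.5572, so e_2 = (-0.4649, 0.1297, 0.8758).

e_2 = (-0.4649, 0.1297, 0.8758)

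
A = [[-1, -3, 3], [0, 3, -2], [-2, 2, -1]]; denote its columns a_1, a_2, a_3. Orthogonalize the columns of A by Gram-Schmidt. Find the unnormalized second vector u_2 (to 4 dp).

u_2 = (-3.2000, 3.0000, 1.6000)

a_1 = (-1, 0, -2); ‖a_1‖ = 2.2361, so q_1 = (-0.4472, 0.0000, -0.8944).
q_1·a_2 = (-0.4472)·(-3) + 0.0000·3 + (-0.8944)·2 = -0.4472.
u_2 = a_2 + 0.4472·q_1 = (-3.2000, 3.0000, 1.6000).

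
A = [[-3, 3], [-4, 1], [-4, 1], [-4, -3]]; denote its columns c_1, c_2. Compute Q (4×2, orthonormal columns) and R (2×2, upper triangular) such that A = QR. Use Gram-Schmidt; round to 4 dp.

e_1 = c_1/‖c_1‖ = (-3, -4, -4, -4)/7.5498 = (-0.3974, -0.5298, -0.5298, -0.5298).
r_{12} = e_1·c_2 = -0.6623.
u_2 = c_2 + 0.6623·e_1 = (2.7368, 0.6491, 0.6491, -3.3509).
‖u_2‖ = 4.4228, so e_2 = (0.6188, 0.1468, 0.1468, -0.7576).

Q = [[-0.3974, 0.6188], [-0.5298, 0.1468], [-0.5298, 0.1468], [-0.5298, -0.7576]], R = [[7.5498, -0.6623], [0.0000, 4.4228]]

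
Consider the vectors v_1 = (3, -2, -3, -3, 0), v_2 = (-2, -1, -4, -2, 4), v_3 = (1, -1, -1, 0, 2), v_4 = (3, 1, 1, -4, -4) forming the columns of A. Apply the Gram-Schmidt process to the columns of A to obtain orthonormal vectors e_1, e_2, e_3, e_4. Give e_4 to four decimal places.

e_4 = (0.1935, 0.4976, 0.4598, -0.5980, 0.3819)

v_1 = (3, -2, -3, -3, 0); ‖v_1‖ = 5.5678, so e_1 = (0.5388, -0.3592, -0.5388, -0.5388, 0.0000).
e_1·v_2 = 0.5388·(-2) + (-0.3592)·(-1) + (-0.5388)·(-4) + (-0.5388)·(-2) + 0.0000·4 = 2.5145.
u_2 = v_2 − 2.5145·e_1 = (-3.3548, -0.0968, -2.6452, -0.6452, 4.0000).
‖u_2‖ = 5.8888, so e_2 = (-0.5697, -0.0164, -0.4492, -0.1096, 0.6793).
e_1·v_3 = 0.5388·1 + (-0.3592)·(-1) + (-0.5388)·(-1) + (-0.5388)·0 + 0.0000·2 = 1.4368; e_2·v_3 = (-0.5697)·1 + (-0.0164)·(-1) + (-0.4492)·(-1) + (-0.1096)·0 + 0.6793·2 = 1.2544.
u_3 = v_3 − 1.4368·e_1 − 1.2544·e_2 = (0.9405, -0.4633, 0.3377, 0.9116, 1.1479).
‖u_3‖ = 1.8335, so e_3 = (0.5129, -0.2527, 0.1842, 0.4972, 0.6261).
e_1·v_4 = 0.5388·3 + (-0.3592)·1 + (-0.5388)·1 + (-0.5388)·(-4) + 0.0000·(-4) = 2.8737; e_2·v_4 = (-0.5697)·3 + (-0.0164)·1 + (-0.4492)·1 + (-0.1096)·(-4) + 0.6793·(-4) = -4.4535; e_3·v_4 = 0.5129·3 + (-0.2527)·1 + 0.1842·1 + 0.4972·(-4) + 0.6261·(-4) = -3.0227.
u_4 = v_4 − 2.8737·e_1 + 4.4535·e_2 + 3.0227·e_3 = (0.4649, 1.1954, 1.1046, -1.4366, 0.9175).
‖u_4‖ = 2.4023, so e_4 = (0.1935, 0.4976, 0.4598, -0.5980, 0.3819).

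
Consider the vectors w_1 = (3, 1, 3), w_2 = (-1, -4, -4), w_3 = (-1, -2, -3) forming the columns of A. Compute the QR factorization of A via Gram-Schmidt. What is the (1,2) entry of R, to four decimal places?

e_1 = w_1/‖w_1‖ = (3, 1, 3)/4.3589 = (0.6882, 0.2294, 0.6882).
r_{12} = e_1·w_2 = -4.3589.

r_{12} = -4.3589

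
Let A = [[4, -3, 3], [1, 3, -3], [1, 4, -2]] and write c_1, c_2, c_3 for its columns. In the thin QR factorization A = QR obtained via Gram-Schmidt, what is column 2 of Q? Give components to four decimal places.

c_1 = (4, 1, 1); ‖c_1‖ = 4.2426, so q_1 = (0.9428, 0.2357, 0.2357).
q_1·c_2 = 0.9428·(-3) + 0.2357·3 + 0.2357·4 = -1.1785.
u_2 = c_2 + 1.1785·q_1 = (-1.8889, 3.2778, 4.2778).
‖u_2‖ = 5.7106, so q_2 = (-0.3308, 0.5740, 0.7491).

q_2 = (-0.3308, 0.5740, 0.7491)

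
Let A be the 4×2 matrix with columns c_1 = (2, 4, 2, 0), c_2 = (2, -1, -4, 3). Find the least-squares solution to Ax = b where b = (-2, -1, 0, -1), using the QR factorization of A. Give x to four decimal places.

c_1 = (2, 4, 2, 0); ‖c_1‖ = 4.8990, so q_1 = (0.4082, 0.8165, 0.4082, 0.0000).
q_1·c_2 = 0.4082·2 + 0.8165·(-1) + 0.4082·(-4) + 0.0000·3 = -1.6330.
u_2 = c_2 + 1.6330·q_1 = (2.6667, 0.3333, -3.3333, 3.0000).
‖u_2‖ = 5.2281, so q_2 = (0.5101, 0.0638, -0.6376, 0.5738).
Qᵀb = (-1.6330, -1.6577).
Back-substitute: x_2 = -1.6577/5.2281 = -0.3171.
x_1 = (-1.6330 + 1.6330·(-0.3171))/4.8990 = -0.4390.

x = (-0.4390, -0.3171)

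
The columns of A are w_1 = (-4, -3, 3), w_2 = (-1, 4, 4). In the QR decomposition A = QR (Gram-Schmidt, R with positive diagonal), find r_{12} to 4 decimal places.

r_{12} = 0.6860

w_1 = (-4, -3, 3); ‖w_1‖ = 5.8310, so q_1 = (-0.6860, -0.5145, 0.5145).
r_{12} = q_1·w_2 = 0.6860.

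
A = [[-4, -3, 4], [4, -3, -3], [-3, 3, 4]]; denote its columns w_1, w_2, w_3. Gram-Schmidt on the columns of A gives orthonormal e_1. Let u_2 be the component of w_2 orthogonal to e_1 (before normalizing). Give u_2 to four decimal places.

u_2 = (-3.8780, -2.1220, 2.3415)

w_1 = (-4, 4, -3); ‖w_1‖ = 6.4031, so e_1 = (-0.6247, 0.6247, -0.4685).
e_1·w_2 = (-0.6247)·(-3) + 0.6247·(-3) + (-0.4685)·3 = -1.4056.
u_2 = w_2 + 1.4056·e_1 = (-3.8780, -2.1220, 2.3415).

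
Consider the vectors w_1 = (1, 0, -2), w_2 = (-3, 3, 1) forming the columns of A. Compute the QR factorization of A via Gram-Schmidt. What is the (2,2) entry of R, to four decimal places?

w_1 = (1, 0, -2); ‖w_1‖ = 2.2361, so e_1 = (0.4472, 0.0000, -0.8944).
e_1·w_2 = 0.4472·(-3) + 0.0000·3 + (-0.8944)·1 = -2.2361.
u_2 = w_2 + 2.2361·e_1 = (-2.0000, 3.0000, -1.0000).
r_{22} = ‖u_2‖ = 3.7417.

r_{22} = 3.7417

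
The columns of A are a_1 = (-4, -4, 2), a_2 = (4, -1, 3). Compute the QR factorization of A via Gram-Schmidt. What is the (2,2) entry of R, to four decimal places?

r_{22} = 5.0000

e_1 = a_1/‖a_1‖ = (-4, -4, 2)/6.0000 = (-0.6667, -0.6667, 0.3333).
r_{12} = e_1·a_2 = -1.0000.
u_2 = a_2 + 1.0000·e_1 = (3.3333, -1.6667, 3.3333).
r_{22} = ‖u_2‖ = 5.0000.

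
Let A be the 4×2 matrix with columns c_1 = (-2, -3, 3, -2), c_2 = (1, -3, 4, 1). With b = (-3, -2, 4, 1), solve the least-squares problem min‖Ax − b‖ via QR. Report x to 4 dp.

c_1 = (-2, -3, 3, -2); ‖c_1‖ = 5.0990, so q_1 = (-0.3922, -0.5883, 0.5883, -0.3922).
q_1·c_2 = (-0.3922)·1 + (-0.5883)·(-3) + 0.5883·4 + (-0.3922)·1 = 3.3340.
u_2 = c_2 − 3.3340·q_1 = (2.3077, -1.0385, 2.0385, 2.3077).
‖u_2‖ = 3.9856, so q_2 = (0.5790, -0.2606, 0.5115, 0.5790).
Qᵀb = (4.3146, 1.4089).
Back-substitute: x_2 = 1.4089/3.9856 = 0.3535.
x_1 = (4.3146 − 3.3340·0.3535)/5.0990 = 0.6150.

x = (0.6150, 0.3535)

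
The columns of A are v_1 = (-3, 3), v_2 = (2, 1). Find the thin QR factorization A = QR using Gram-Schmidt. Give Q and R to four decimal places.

v_1 = (-3, 3); ‖v_1‖ = 4.2426, so e_1 = (-0.7071, 0.7071).
e_1·v_2 = (-0.7071)·2 + 0.7071·1 = -0.7071.
u_2 = v_2 + 0.7071·e_1 = (1.5000, 1.5000).
‖u_2‖ = 2.1213, so e_2 = (0.7071, 0.7071).

Q = [[-0.7071, 0.7071], [0.7071, 0.7071]], R = [[4.2426, -0.7071], [0.0000, 2.1213]]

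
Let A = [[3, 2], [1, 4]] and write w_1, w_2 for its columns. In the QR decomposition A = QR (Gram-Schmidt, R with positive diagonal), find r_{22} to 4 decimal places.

q_1 = w_1/‖w_1‖ = (3, 1)/3.1623 = (0.9487, 0.3162).
r_{12} = q_1·w_2 = 3.1623.
u_2 = w_2 − 3.1623·q_1 = (-1.0000, 3.0000).
r_{22} = ‖u_2‖ = 3.1623.

r_{22} = 3.1623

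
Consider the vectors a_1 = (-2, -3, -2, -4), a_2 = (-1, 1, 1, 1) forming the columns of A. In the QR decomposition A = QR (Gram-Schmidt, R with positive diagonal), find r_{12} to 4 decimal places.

a_1 = (-2, -3, -2, -4); ‖a_1‖ = 5.7446, so q_1 = (-0.3482, -0.5222, -0.3482, -0.6963).
r_{12} = q_1·a_2 = -1.2185.

r_{12} = -1.2185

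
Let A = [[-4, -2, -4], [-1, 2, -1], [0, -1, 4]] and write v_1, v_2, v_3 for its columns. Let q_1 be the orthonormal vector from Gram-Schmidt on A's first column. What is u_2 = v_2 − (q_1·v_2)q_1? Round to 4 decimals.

u_2 = (-0.5882, 2.3529, -1.0000)

v_1 = (-4, -1, 0); ‖v_1‖ = 4.1231, so q_1 = (-0.9701, -0.2425, 0.0000).
q_1·v_2 = (-0.9701)·(-2) + (-0.2425)·2 + 0.0000·(-1) = 1.4552.
u_2 = v_2 − 1.4552·q_1 = (-0.5882, 2.3529, -1.0000).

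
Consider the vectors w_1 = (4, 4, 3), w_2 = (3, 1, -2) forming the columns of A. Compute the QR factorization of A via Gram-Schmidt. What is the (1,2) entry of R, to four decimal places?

e_1 = w_1/‖w_1‖ = (4, 4, 3)/6.4031 = (0.6247, 0.6247, 0.4685).
r_{12} = e_1·w_2 = 1.5617.

r_{12} = 1.5617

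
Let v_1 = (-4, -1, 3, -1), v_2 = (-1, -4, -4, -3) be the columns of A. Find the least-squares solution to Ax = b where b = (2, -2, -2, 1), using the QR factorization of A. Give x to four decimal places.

x = (-0.4722, 0.2507)

e_1 = v_1/‖v_1‖ = (-4, -1, 3, -1)/5.1962 = (-0.7698, -0.1925, 0.5774, -0.1925).
r_{12} = e_1·v_2 = -0.1925.
u_2 = v_2 + 0.1925·e_1 = (-1.1481, -4.0370, -3.8889, -3.0370).
‖u_2‖ = 6.4779, so e_2 = (-0.1772, -0.6232, -0.6003, -0.4688).
Qᵀb = (-2.5019, 1.6238).
Back-substitute: x_2 = 1.6238/6.4779 = 0.2507.
x_1 = (-2.5019 + 0.1925·0.2507)/5.1962 = -0.4722.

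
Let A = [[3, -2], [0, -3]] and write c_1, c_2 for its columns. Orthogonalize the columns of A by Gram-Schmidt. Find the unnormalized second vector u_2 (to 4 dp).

c_1 = (3, 0); ‖c_1‖ = 3.0000, so e_1 = (1.0000, 0.0000).
e_1·c_2 = 1.0000·(-2) + 0.0000·(-3) = -2.0000.
u_2 = c_2 + 2.0000·e_1 = (0.0000, -3.0000).

u_2 = (0.0000, -3.0000)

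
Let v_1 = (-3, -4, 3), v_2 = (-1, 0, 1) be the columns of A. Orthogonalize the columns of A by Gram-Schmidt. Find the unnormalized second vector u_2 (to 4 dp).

u_2 = (-0.4706, 0.7059, 0.4706)

v_1 = (-3, -4, 3); ‖v_1‖ = 5.8310, so q_1 = (-0.5145, -0.6860, 0.5145).
q_1·v_2 = (-0.5145)·(-1) + (-0.6860)·0 + 0.5145·1 = 1.0290.
u_2 = v_2 − 1.0290·q_1 = (-0.4706, 0.7059, 0.4706).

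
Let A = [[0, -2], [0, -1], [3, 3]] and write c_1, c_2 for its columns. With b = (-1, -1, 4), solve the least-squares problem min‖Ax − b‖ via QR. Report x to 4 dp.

c_1 = (0, 0, 3); ‖c_1‖ = 3.0000, so e_1 = (0.0000, 0.0000, 1.0000).
e_1·c_2 = 0.0000·(-2) + 0.0000·(-1) + 1.0000·3 = 3.0000.
u_2 = c_2 − 3.0000·e_1 = (-2.0000, -1.0000, 0.0000).
‖u_2‖ = 2.2361, so e_2 = (-0.8944, -0.4472, 0.0000).
Qᵀb = (4.0000, 1.3416).
Back-substitute: x_2 = 1.3416/2.2361 = 0.6000.
x_1 = (4.0000 − 3.0000·0.6000)/3.0000 = 0.7333.

x = (0.7333, 0.6000)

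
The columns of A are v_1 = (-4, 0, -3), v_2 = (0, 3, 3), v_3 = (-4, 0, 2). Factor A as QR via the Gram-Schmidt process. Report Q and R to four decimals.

Q = [[-0.8000, -0.3748, -0.4685], [0.0000, 0.7809, -0.6247], [-0.6000, 0.4998, 0.6247]], R = [[5.0000, -1.8000, 2.0000], [0.0000, 3.8419, 2.4988], [0.0000, 0.0000, 3.1235]]

v_1 = (-4, 0, -3); ‖v_1‖ = 5.0000, so e_1 = (-0.8000, 0.0000, -0.6000).
e_1·v_2 = (-0.8000)·0 + 0.0000·3 + (-0.6000)·3 = -1.8000.
u_2 = v_2 + 1.8000·e_1 = (-1.4400, 3.0000, 1.9200).
‖u_2‖ = 3.8419, so e_2 = (-0.3748, 0.7809, 0.4998).
e_1·v_3 = (-0.8000)·(-4) + 0.0000·0 + (-0.6000)·2 = 2.0000; e_2·v_3 = (-0.3748)·(-4) + 0.7809·0 + 0.4998·2 = 2.4988.
u_3 = v_3 − 2.0000·e_1 − 2.4988·e_2 = (-1.4634, -1.9512, 1.9512).
‖u_3‖ = 3.1235, so e_3 = (-0.4685, -0.6247, 0.6247).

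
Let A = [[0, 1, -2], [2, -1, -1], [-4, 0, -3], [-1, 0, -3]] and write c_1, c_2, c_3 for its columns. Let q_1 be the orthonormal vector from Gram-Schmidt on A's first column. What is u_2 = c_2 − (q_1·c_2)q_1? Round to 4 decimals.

u_2 = (1.0000, -0.8095, -0.3810, -0.0952)

c_1 = (0, 2, -4, -1); ‖c_1‖ = 4.5826, so q_1 = (0.0000, 0.4364, -0.8729, -0.2182).
q_1·c_2 = 0.0000·1 + 0.4364·(-1) + (-0.8729)·0 + (-0.2182)·0 = -0.4364.
u_2 = c_2 + 0.4364·q_1 = (1.0000, -0.8095, -0.3810, -0.0952).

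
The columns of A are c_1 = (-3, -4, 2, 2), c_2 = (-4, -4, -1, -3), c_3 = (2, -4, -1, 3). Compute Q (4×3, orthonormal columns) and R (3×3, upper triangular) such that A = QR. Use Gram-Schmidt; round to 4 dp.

Q = [[-0.5222, -0.3992, 0.5702], [-0.6963, -0.2883, -0.5911], [0.3482, -0.4047, -0.5323], [0.3482, -0.7706, 0.2053]], R = [[5.7446, 3.4816, 2.4371], [0.0000, 5.4661, -1.5523], [0.0000, 0.0000, 4.6531]]

c_1 = (-3, -4, 2, 2); ‖c_1‖ = 5.7446, so e_1 = (-0.5222, -0.6963, 0.3482, 0.3482).
e_1·c_2 = (-0.5222)·(-4) + (-0.6963)·(-4) + 0.3482·(-1) + 0.3482·(-3) = 3.4816.
u_2 = c_2 − 3.4816·e_1 = (-2.1818, -1.5758, -2.2121, -4.2121).
‖u_2‖ = 5.4661, so e_2 = (-0.3992, -0.2883, -0.4047, -0.7706).
e_1·c_3 = (-0.5222)·2 + (-0.6963)·(-4) + 0.3482·(-1) + 0.3482·3 = 2.4371; e_2·c_3 = (-0.3992)·2 + (-0.2883)·(-4) + (-0.4047)·(-1) + (-0.7706)·3 = -1.5523.
u_3 = c_3 − 2.4371·e_1 + 1.5523·e_2 = (2.6531, -2.7505, -2.4767, 0.9554).
‖u_3‖ = 4.6531, so e_3 = (0.5702, -0.5911, -0.5323, 0.2053).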